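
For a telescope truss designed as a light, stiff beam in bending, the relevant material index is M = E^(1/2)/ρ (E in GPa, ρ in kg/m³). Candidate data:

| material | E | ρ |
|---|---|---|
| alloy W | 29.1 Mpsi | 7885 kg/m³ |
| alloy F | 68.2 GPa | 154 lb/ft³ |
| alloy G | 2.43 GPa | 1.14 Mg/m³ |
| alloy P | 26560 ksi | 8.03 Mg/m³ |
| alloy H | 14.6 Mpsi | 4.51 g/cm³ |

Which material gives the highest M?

Putting every candidate on a common basis:
  alloy W: E = 200.6 GPa, ρ = 7885 kg/m³
  alloy F: E = 68.20 GPa, ρ = 2467 kg/m³
  alloy G: E = 2.430 GPa, ρ = 1140 kg/m³
  alloy P: E = 183.1 GPa, ρ = 8030 kg/m³
  alloy H: E = 100.7 GPa, ρ = 4510 kg/m³
  alloy F: M = 3.35×10⁻³
  alloy H: M = 2.22×10⁻³
  alloy W: M = 1.80×10⁻³
  alloy P: M = 1.69×10⁻³
  alloy G: M = 1.37×10⁻³
Highest index: alloy F.

alloy F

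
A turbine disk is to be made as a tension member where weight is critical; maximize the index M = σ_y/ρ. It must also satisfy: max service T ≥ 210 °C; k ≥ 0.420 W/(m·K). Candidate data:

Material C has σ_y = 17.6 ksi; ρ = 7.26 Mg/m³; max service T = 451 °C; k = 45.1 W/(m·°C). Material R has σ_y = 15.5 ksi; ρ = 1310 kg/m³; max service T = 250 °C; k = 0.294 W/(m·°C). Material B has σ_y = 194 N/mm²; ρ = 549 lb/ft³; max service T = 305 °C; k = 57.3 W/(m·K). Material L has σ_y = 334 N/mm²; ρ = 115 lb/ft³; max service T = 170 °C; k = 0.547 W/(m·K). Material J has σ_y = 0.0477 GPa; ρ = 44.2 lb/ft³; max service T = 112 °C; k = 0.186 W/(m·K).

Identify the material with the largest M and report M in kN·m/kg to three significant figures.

material B, M = 22.1 kN·m/kg

Screen on constraints: max service T ≥ 210 °C; k ≥ 0.420 W/(m·K). Survivors: material C, material B.
After converting to SI:
  material C: σ_y = 121.3 MPa, ρ = 7260 kg/m³
  material B: σ_y = 194.0 MPa, ρ = 8794 kg/m³
  material B: M = 22.1 kN·m/kg
  material C: M = 16.7 kN·m/kg
Material B ranks first.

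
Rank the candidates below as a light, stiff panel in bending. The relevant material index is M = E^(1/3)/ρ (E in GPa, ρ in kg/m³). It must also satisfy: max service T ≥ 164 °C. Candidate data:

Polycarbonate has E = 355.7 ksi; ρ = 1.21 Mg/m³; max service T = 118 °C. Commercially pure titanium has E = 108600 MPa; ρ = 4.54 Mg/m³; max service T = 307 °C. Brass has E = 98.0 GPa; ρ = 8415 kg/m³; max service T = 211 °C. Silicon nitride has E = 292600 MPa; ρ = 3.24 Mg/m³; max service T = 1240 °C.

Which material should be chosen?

Screen on constraints: max service T ≥ 164 °C. Survivors: commercially pure titanium, brass, silicon nitride.
In SI units:
  commercially pure titanium: E = 108.6 GPa, ρ = 4540 kg/m³
  brass: E = 98.00 GPa, ρ = 8415 kg/m³
  silicon nitride: E = 292.6 GPa, ρ = 3240 kg/m³
  silicon nitride: M = 2.05×10⁻³
  commercially pure titanium: M = 1.05×10⁻³
  brass: M = 0.548×10⁻³
Silicon nitride ranks first.

silicon nitride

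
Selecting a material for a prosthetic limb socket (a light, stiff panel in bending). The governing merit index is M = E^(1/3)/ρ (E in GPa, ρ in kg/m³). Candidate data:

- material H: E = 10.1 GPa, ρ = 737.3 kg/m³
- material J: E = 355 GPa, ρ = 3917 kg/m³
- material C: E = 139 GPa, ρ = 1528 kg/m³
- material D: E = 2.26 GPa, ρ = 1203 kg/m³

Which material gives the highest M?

material C

Evaluate M for each candidate:
  material C: M = 3.39×10⁻³
  material H: M = 2.93×10⁻³
  material J: M = 1.81×10⁻³
  material D: M = 1.09×10⁻³
Highest index: material C.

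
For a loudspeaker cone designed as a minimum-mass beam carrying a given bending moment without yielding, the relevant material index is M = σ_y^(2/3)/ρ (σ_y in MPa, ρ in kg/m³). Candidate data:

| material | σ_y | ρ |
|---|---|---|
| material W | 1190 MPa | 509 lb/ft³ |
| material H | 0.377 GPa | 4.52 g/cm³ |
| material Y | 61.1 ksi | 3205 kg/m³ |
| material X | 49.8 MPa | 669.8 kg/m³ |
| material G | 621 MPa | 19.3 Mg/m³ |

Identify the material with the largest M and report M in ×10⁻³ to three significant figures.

material X, M = 20.2×10⁻³

Normalizing units and computing the index:
  material W: σ_y = 1190 MPa, ρ = 8153 kg/m³
  material H: σ_y = 377.0 MPa, ρ = 4520 kg/m³
  material Y: σ_y = 421.3 MPa, ρ = 3205 kg/m³
  material X: σ_y = 49.80 MPa, ρ = 669.8 kg/m³
  material G: σ_y = 621.0 MPa, ρ = 19300 kg/m³
  material X: M = 20.2×10⁻³
  material Y: M = 17.5×10⁻³
  material W: M = 13.8×10⁻³
  material H: M = 11.5×10⁻³
  material G: M = 3.77×10⁻³
Material X ranks first.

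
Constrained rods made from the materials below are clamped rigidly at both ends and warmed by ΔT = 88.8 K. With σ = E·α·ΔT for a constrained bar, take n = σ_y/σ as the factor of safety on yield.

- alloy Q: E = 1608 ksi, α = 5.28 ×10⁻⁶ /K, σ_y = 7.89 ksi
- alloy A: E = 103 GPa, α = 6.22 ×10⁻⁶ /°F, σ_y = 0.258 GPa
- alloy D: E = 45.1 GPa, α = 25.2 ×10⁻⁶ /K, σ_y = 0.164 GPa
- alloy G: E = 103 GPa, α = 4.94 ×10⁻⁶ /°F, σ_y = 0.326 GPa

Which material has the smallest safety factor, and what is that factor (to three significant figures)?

Per material, after unit conversion:
  alloy Q: E = 11.09, α = 5.28, σ_y = 54.40 → σ = 5.20 MPa, n = 10.5
  alloy A: E = 103.0, α = 11.2, σ_y = 258.0 → σ = 102 MPa, n = 2.52
  alloy D: E = 45.10, α = 25.2, σ_y = 164.0 → σ = 101 MPa, n = 1.63
  alloy G: E = 103.0, α = 8.89, σ_y = 326.0 → σ = 81.3 MPa, n = 4.01
Smallest n: alloy D with n = 1.63.

alloy D, n = 1.63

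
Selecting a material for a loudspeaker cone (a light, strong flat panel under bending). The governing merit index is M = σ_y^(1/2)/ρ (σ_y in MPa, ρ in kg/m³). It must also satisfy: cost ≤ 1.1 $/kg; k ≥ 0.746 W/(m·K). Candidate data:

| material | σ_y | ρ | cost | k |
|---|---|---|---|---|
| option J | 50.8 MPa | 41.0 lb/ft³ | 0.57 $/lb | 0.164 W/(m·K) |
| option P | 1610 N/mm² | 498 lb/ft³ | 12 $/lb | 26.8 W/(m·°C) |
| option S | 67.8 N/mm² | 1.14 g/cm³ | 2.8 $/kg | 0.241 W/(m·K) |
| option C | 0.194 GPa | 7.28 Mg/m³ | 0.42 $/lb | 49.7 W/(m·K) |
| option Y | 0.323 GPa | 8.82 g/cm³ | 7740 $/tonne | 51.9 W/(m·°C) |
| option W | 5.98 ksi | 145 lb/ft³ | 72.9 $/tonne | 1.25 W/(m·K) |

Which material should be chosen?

Screen on constraints: cost ≤ 1.1 $/kg; k ≥ 0.746 W/(m·K). Survivors: option C, option W.
Normalizing units and computing the index:
  option C: σ_y = 194.0 MPa, ρ = 7280 kg/m³
  option W: σ_y = 41.23 MPa, ρ = 2323 kg/m³
  option W: M = 2.76×10⁻³
  option C: M = 1.91×10⁻³
Option W ranks first.

option W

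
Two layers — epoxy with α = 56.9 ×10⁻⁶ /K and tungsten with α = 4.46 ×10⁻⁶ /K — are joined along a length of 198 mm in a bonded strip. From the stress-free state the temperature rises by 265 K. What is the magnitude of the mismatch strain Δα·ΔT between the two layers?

0.0139

Δα = |56.9 − 4.46|×10⁻⁶/K = 52.4×10⁻⁶/K.
Mismatch strain = Δα·ΔT = 52.4×10⁻⁶ × 265.0 = 0.0139.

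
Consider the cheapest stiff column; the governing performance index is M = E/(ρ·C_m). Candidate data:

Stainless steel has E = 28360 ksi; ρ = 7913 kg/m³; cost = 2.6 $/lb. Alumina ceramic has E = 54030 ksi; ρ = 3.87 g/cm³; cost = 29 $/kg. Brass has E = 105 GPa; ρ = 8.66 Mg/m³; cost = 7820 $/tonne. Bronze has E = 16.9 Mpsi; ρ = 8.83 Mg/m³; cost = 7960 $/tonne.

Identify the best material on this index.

Convert each candidate to consistent units, then evaluate M:
  stainless steel: E = 195.5 GPa, ρ = 7913 kg/m³, cost = 5.732 $/kg
  alumina ceramic: E = 372.5 GPa, ρ = 3870 kg/m³, cost = 29.00 $/kg
  brass: E = 105.0 GPa, ρ = 8660 kg/m³, cost = 7.820 $/kg
  bronze: E = 116.5 GPa, ρ = 8830 kg/m³, cost = 7.960 $/kg
  stainless steel: M = 4.31 MN·m per $
  alumina ceramic: M = 3.32 MN·m per $
  bronze: M = 1.66 MN·m per $
  brass: M = 1.55 MN·m per $
Highest index: stainless steel.

stainless steel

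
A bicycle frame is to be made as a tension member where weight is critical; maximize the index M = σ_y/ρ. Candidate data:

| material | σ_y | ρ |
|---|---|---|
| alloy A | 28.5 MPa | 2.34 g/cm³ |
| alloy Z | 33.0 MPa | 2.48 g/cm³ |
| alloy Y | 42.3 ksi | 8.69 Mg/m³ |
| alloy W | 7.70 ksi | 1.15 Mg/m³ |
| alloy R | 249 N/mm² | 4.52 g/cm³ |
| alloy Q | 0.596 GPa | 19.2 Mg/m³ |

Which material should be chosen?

In SI units:
  alloy A: σ_y = 28.50 MPa, ρ = 2340 kg/m³
  alloy Z: σ_y = 33.00 MPa, ρ = 2480 kg/m³
  alloy Y: σ_y = 291.6 MPa, ρ = 8690 kg/m³
  alloy W: σ_y = 53.09 MPa, ρ = 1150 kg/m³
  alloy R: σ_y = 249.0 MPa, ρ = 4520 kg/m³
  alloy Q: σ_y = 596.0 MPa, ρ = 19200 kg/m³
  alloy R: M = 55.1 kN·m/kg
  alloy W: M = 46.2 kN·m/kg
  alloy Y: M = 33.6 kN·m/kg
  alloy Q: M = 31.0 kN·m/kg
  alloy Z: M = 13.3 kN·m/kg
  alloy A: M = 12.2 kN·m/kg
The maximum is for alloy R.

alloy R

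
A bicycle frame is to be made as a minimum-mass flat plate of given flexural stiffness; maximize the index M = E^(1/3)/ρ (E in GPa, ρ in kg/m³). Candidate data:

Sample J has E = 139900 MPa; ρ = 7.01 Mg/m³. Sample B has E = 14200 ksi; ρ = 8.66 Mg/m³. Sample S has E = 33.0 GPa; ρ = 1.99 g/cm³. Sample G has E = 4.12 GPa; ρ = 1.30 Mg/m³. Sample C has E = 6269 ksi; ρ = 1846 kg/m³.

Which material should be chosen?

sample C

In SI units:
  sample J: E = 139.9 GPa, ρ = 7010 kg/m³
  sample B: E = 97.91 GPa, ρ = 8660 kg/m³
  sample S: E = 33.00 GPa, ρ = 1990 kg/m³
  sample G: E = 4.120 GPa, ρ = 1300 kg/m³
  sample C: E = 43.22 GPa, ρ = 1846 kg/m³
  sample C: M = 1.90×10⁻³
  sample S: M = 1.61×10⁻³
  sample G: M = 1.23×10⁻³
  sample J: M = 0.741×10⁻³
  sample B: M = 0.532×10⁻³
Highest index: sample C.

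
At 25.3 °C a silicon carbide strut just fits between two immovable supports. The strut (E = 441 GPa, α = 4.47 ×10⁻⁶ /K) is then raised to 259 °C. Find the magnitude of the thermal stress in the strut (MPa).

ΔT = 233.7 K. Constrained thermal stress σ = E·α·ΔT = 441.0×10³ MPa × 4.47×10⁻⁶ × 233.7 = 461 MPa (compressive).

461 MPa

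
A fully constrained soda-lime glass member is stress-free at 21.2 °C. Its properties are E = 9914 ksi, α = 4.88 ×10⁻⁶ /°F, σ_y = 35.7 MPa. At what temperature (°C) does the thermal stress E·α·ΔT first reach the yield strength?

80.7 °C

E = 9914 ksi = 68.35 GPa.
α = 4.88×10⁻⁶/°F × 9/5 = 8.78×10⁻⁶/K.
E·α·ΔT = 35.70 MPa ⇒ ΔT = 35.70 / (68.35×10³ × 8.78×10⁻⁶) = 59.46 K.
T = 21.2 + 59.46 = 80.66 °C.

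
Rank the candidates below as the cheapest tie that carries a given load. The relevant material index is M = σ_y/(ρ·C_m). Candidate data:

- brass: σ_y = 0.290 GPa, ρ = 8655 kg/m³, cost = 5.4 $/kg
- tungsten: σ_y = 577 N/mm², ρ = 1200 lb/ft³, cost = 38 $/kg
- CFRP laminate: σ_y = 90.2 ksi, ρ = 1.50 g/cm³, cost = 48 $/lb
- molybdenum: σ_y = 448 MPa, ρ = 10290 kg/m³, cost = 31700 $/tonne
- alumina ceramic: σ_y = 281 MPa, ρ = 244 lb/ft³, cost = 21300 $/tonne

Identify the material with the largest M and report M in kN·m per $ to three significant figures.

Normalizing units and computing the index:
  brass: σ_y = 290.0 MPa, ρ = 8655 kg/m³, cost = 5.400 $/kg
  tungsten: σ_y = 577.0 MPa, ρ = 19220 kg/m³, cost = 38.00 $/kg
  CFRP laminate: σ_y = 621.9 MPa, ρ = 1500 kg/m³, cost = 105.8 $/kg
  molybdenum: σ_y = 448.0 MPa, ρ = 10290 kg/m³, cost = 31.70 $/kg
  alumina ceramic: σ_y = 281.0 MPa, ρ = 3909 kg/m³, cost = 21.30 $/kg
  brass: M = 6.20 kN·m per $
  CFRP laminate: M = 3.92 kN·m per $
  alumina ceramic: M = 3.38 kN·m per $
  molybdenum: M = 1.37 kN·m per $
  tungsten: M = 0.790 kN·m per $
Highest index: brass.

brass, M = 6.20 kN·m per $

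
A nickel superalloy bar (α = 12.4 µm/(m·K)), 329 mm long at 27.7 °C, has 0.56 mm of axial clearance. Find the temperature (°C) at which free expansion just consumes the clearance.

165 °C

α·L₀·ΔT = 0.56 mm ⇒ ΔT = 0.56 / (12.4×10⁻⁶ × 329.0) = 137.3 K.
T = 27.7 + 137.3 = 165.0 °C.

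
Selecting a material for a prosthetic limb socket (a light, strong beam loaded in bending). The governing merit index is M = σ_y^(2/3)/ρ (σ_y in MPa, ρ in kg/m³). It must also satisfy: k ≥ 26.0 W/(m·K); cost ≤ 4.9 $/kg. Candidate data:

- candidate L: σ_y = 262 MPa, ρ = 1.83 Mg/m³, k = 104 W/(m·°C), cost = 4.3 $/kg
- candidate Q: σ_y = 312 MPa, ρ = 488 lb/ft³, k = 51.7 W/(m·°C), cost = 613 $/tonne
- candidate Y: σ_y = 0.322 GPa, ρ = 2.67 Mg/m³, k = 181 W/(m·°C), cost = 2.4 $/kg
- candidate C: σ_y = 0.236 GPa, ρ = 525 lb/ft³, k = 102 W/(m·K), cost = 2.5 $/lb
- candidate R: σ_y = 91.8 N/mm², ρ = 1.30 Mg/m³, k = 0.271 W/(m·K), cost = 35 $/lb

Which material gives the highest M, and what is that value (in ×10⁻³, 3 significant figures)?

candidate L, M = 22.4×10⁻³

Screen on constraints: k ≥ 26.0 W/(m·K); cost ≤ 4.9 $/kg. Survivors: candidate L, candidate Q, candidate Y.
Putting every candidate on a common basis:
  candidate L: σ_y = 262.0 MPa, ρ = 1830 kg/m³
  candidate Q: σ_y = 312.0 MPa, ρ = 7817 kg/m³
  candidate Y: σ_y = 322.0 MPa, ρ = 2670 kg/m³
  candidate L: M = 22.4×10⁻³
  candidate Y: M = 17.6×10⁻³
  candidate Q: M = 5.88×10⁻³
Candidate L has the largest M.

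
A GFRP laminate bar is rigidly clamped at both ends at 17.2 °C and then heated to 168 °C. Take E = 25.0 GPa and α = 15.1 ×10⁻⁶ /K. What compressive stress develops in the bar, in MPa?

56.9 MPa

ΔT = 150.8 K. Constrained thermal stress σ = E·α·ΔT = 25.00×10³ MPa × 15.1×10⁻⁶ × 150.8 = 56.9 MPa (compressive).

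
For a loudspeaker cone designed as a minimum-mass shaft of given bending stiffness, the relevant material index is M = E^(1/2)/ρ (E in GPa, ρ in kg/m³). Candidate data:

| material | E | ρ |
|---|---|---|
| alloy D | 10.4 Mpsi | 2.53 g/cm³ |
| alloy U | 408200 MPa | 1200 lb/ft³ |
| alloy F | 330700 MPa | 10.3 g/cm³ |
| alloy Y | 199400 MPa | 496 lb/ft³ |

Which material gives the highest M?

Normalizing units and computing the index:
  alloy D: E = 71.71 GPa, ρ = 2530 kg/m³
  alloy U: E = 408.2 GPa, ρ = 19220 kg/m³
  alloy F: E = 330.7 GPa, ρ = 10300 kg/m³
  alloy Y: E = 199.4 GPa, ρ = 7945 kg/m³
  alloy D: M = 3.35×10⁻³
  alloy Y: M = 1.78×10⁻³
  alloy F: M = 1.77×10⁻³
  alloy U: M = 1.05×10⁻³
Alloy D ranks first.

alloy D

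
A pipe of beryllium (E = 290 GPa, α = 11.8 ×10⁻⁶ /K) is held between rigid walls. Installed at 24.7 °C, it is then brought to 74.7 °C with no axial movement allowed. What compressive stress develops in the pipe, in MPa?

171 MPa

ΔT = 50.00 K. Constrained thermal stress σ = E·α·ΔT = 290.0×10³ MPa × 11.8×10⁻⁶ × 50.00 = 171 MPa (compressive).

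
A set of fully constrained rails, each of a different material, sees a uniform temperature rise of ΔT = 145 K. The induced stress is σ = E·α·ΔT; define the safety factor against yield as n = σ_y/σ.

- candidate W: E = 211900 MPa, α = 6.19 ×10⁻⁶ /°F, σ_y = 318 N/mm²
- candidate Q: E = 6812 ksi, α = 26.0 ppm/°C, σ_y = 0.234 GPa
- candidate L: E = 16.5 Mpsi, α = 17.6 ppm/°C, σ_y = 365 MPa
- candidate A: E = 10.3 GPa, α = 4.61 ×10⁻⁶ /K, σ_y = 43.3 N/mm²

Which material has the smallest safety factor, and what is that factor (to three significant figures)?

candidate W, n = 0.929

Per material, after unit conversion:
  candidate W: E = 211.9, α = 11.1, σ_y = 318.0 → σ = 342 MPa, n = 0.929
  candidate Q: E = 46.97, α = 26.0, σ_y = 234.0 → σ = 177 MPa, n = 1.32
  candidate L: E = 113.8, α = 17.6, σ_y = 365.0 → σ = 290 MPa, n = 1.26
  candidate A: E = 10.30, α = 4.61, σ_y = 43.30 → σ = 6.89 MPa, n = 6.29
The minimum is candidate W at n = 0.929.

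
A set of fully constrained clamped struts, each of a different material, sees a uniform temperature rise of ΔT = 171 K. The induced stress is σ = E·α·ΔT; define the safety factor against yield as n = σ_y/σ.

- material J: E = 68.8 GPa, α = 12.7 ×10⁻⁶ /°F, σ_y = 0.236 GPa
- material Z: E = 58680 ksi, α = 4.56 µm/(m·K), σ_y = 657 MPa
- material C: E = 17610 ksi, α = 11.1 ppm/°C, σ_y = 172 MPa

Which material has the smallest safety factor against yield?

Per material, after unit conversion:
  material J: E = 68.80, α = 22.9, σ_y = 236.0 → σ = 269 MPa, n = 0.878
  material Z: E = 404.6, α = 4.56, σ_y = 657.0 → σ = 315 MPa, n = 2.08
  material C: E = 121.4, α = 11.1, σ_y = 172.0 → σ = 230 MPa, n = 0.746
The minimum is material C at n = 0.746.

material C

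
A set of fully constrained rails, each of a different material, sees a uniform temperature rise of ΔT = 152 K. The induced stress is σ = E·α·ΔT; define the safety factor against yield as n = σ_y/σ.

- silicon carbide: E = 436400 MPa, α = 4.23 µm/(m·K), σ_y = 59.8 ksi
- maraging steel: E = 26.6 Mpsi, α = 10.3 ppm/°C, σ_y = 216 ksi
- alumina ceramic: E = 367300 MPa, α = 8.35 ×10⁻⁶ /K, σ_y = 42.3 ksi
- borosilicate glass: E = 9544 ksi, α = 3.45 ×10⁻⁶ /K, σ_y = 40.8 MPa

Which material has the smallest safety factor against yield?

Converting E to GPa, α to ×10⁻⁶/K, σ_y to MPa, then σ and n for each:
  silicon carbide: E = 436.4, α = 4.23, σ_y = 412.3 → σ = 281 MPa, n = 1.47
  maraging steel: E = 183.4, α = 10.3, σ_y = 1489 → σ = 287 MPa, n = 5.19
  alumina ceramic: E = 367.3, α = 8.35, σ_y = 291.6 → σ = 466 MPa, n = 0.626
  borosilicate glass: E = 65.80, α = 3.45, σ_y = 40.80 → σ = 34.5 MPa, n = 1.18
Smallest n: alumina ceramic with n = 0.626.

alumina ceramic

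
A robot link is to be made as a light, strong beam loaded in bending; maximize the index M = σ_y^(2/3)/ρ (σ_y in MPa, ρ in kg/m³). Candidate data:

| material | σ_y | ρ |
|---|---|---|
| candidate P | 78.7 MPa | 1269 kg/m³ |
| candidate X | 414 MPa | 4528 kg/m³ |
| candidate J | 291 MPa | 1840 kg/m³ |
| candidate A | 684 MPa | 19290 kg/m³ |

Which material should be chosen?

Evaluate M for each candidate:
  candidate J: M = 23.9×10⁻³
  candidate P: M = 14.5×10⁻³
  candidate X: M = 12.3×10⁻³
  candidate A: M = 4.02×10⁻³
The maximum is for candidate J.

candidate J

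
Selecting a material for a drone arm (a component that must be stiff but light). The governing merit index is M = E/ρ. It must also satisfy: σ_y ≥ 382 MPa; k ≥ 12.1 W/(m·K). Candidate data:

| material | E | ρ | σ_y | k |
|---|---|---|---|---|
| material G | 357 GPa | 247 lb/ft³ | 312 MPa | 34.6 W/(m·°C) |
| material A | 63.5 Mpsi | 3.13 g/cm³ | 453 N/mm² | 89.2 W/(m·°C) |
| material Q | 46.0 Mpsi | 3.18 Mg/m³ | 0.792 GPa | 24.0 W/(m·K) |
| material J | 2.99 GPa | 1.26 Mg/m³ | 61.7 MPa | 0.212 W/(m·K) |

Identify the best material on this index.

Screen on constraints: σ_y ≥ 382 MPa; k ≥ 12.1 W/(m·K). Survivors: material A, material Q.
Putting every candidate on a common basis:
  material A: E = 437.8 GPa, ρ = 3130 kg/m³
  material Q: E = 317.2 GPa, ρ = 3180 kg/m³
  material A: M = 140 MN·m/kg
  material Q: M = 99.7 MN·m/kg
Highest index: material A.

material A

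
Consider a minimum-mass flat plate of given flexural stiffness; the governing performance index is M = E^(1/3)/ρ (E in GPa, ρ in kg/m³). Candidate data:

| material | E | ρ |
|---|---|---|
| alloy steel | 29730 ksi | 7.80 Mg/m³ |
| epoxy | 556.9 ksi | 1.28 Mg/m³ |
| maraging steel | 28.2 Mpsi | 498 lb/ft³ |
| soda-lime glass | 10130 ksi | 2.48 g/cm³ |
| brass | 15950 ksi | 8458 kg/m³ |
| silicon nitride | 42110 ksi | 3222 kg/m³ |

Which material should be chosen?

In SI units:
  alloy steel: E = 205.0 GPa, ρ = 7800 kg/m³
  epoxy: E = 3.840 GPa, ρ = 1280 kg/m³
  maraging steel: E = 194.4 GPa, ρ = 7977 kg/m³
  soda-lime glass: E = 69.84 GPa, ρ = 2480 kg/m³
  brass: E = 110.0 GPa, ρ = 8458 kg/m³
  silicon nitride: E = 290.3 GPa, ρ = 3222 kg/m³
  silicon nitride: M = 2.06×10⁻³
  soda-lime glass: M = 1.66×10⁻³
  epoxy: M = 1.22×10⁻³
  alloy steel: M = 0.756×10⁻³
  maraging steel: M = 0.726×10⁻³
  brass: M = 0.566×10⁻³
Silicon nitride has the largest M.

silicon nitride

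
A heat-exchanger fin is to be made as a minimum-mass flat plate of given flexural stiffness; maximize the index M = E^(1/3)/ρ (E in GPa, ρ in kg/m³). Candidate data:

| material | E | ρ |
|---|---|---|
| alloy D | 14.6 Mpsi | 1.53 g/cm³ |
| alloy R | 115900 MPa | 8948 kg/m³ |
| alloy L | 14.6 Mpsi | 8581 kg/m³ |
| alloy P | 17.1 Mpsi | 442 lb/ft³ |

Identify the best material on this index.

alloy D

Normalizing units and computing the index:
  alloy D: E = 100.7 GPa, ρ = 1530 kg/m³
  alloy R: E = 115.9 GPa, ρ = 8948 kg/m³
  alloy L: E = 100.7 GPa, ρ = 8581 kg/m³
  alloy P: E = 117.9 GPa, ρ = 7080 kg/m³
  alloy D: M = 3.04×10⁻³
  alloy P: M = 0.693×10⁻³
  alloy R: M = 0.545×10⁻³
  alloy L: M = 0.542×10⁻³
Alloy D ranks first.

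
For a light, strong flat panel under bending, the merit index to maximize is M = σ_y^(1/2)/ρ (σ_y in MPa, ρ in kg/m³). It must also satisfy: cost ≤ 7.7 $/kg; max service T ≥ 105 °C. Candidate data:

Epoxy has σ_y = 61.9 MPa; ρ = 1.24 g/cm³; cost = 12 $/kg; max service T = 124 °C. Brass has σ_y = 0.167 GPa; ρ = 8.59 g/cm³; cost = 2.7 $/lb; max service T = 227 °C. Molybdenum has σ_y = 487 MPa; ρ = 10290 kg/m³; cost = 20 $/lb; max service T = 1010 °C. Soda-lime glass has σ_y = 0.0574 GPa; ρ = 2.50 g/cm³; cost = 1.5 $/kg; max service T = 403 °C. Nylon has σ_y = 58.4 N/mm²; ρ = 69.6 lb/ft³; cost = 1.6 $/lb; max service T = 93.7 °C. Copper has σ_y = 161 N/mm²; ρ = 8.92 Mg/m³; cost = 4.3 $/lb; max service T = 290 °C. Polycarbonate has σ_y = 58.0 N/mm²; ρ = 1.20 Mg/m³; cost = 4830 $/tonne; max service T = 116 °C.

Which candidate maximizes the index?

Screen on constraints: cost ≤ 7.7 $/kg; max service T ≥ 105 °C. Survivors: brass, soda-lime glass, polycarbonate.
After converting to SI:
  brass: σ_y = 167.0 MPa, ρ = 8590 kg/m³
  soda-lime glass: σ_y = 57.40 MPa, ρ = 2500 kg/m³
  polycarbonate: σ_y = 58.00 MPa, ρ = 1200 kg/m³
  polycarbonate: M = 6.35×10⁻³
  soda-lime glass: M = 3.03×10⁻³
  brass: M = 1.50×10⁻³
Highest index: polycarbonate.

polycarbonate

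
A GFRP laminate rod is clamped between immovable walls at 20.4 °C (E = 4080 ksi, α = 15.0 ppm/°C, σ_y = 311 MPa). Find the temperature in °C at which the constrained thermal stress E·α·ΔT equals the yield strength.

757 °C

E = 4080 ksi = 28.13 GPa.
E·α·ΔT = 311.0 MPa ⇒ ΔT = 311.0 / (28.13×10³ × 15.0×10⁻⁶) = 737.0 K.
T = 20.4 + 737.0 = 757.4 °C.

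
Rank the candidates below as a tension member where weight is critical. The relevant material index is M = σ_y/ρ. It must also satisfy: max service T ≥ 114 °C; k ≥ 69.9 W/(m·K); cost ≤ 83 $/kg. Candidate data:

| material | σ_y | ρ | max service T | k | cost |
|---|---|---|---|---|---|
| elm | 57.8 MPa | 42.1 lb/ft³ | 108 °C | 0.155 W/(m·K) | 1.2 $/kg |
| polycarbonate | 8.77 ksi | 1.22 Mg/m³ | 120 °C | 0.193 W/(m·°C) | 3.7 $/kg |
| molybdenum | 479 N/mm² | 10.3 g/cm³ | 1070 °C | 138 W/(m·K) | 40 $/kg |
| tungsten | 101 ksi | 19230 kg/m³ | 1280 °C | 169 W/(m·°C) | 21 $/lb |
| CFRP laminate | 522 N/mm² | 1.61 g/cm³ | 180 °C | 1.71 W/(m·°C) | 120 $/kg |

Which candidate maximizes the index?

molybdenum

Screen on constraints: max service T ≥ 114 °C; k ≥ 69.9 W/(m·K); cost ≤ 83 $/kg. Survivors: molybdenum, tungsten.
After converting to SI:
  molybdenum: σ_y = 479.0 MPa, ρ = 10300 kg/m³
  tungsten: σ_y = 696.4 MPa, ρ = 19230 kg/m³
  molybdenum: M = 46.5 kN·m/kg
  tungsten: M = 36.2 kN·m/kg
Highest index: molybdenum.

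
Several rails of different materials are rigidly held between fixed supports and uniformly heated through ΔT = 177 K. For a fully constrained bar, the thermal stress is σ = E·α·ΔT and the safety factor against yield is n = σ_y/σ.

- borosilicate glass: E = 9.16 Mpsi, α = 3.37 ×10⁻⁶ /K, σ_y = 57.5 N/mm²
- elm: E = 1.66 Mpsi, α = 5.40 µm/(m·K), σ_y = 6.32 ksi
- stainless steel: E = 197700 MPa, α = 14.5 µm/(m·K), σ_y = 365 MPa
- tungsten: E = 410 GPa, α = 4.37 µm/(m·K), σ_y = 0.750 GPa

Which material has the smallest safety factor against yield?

stainless steel

Per material, after unit conversion:
  borosilicate glass: E = 63.16, α = 3.37, σ_y = 57.50 → σ = 37.7 MPa, n = 1.53
  elm: E = 11.45, α = 5.40, σ_y = 43.57 → σ = 10.9 MPa, n = 3.98
  stainless steel: E = 197.7, α = 14.5, σ_y = 365.0 → σ = 507 MPa, n = 0.719
  tungsten: E = 410.0, α = 4.37, σ_y = 750.0 → σ = 317 MPa, n = 2.36
The minimum is stainless steel at n = 0.719.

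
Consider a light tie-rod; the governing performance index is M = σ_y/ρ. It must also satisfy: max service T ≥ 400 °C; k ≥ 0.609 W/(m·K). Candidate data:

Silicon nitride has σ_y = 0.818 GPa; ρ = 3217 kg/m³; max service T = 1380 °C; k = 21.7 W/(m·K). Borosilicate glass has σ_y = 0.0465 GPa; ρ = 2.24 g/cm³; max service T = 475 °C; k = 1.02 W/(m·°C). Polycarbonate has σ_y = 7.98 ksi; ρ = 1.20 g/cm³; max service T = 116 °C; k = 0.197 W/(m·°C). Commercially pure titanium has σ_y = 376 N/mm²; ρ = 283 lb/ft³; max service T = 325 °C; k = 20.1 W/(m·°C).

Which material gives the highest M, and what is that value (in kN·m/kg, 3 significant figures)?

silicon nitride, M = 254 kN·m/kg

Screen on constraints: max service T ≥ 400 °C; k ≥ 0.609 W/(m·K). Survivors: silicon nitride, borosilicate glass.
In SI units:
  silicon nitride: σ_y = 818.0 MPa, ρ = 3217 kg/m³
  borosilicate glass: σ_y = 46.50 MPa, ρ = 2240 kg/m³
  silicon nitride: M = 254 kN·m/kg
  borosilicate glass: M = 20.8 kN·m/kg
Silicon nitride has the largest M.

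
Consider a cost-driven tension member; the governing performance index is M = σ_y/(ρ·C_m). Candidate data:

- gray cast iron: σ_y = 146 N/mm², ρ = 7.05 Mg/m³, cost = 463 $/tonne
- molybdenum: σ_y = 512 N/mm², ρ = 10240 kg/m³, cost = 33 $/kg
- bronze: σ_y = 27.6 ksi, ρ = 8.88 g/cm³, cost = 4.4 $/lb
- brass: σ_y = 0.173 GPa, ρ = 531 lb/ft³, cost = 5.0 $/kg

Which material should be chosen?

gray cast iron

Normalizing units and computing the index:
  gray cast iron: σ_y = 146.0 MPa, ρ = 7050 kg/m³, cost = 0.4630 $/kg
  molybdenum: σ_y = 512.0 MPa, ρ = 10240 kg/m³, cost = 33.00 $/kg
  bronze: σ_y = 190.3 MPa, ρ = 8880 kg/m³, cost = 9.700 $/kg
  brass: σ_y = 173.0 MPa, ρ = 8506 kg/m³, cost = 5.000 $/kg
  gray cast iron: M = 44.7 kN·m per $
  brass: M = 4.07 kN·m per $
  bronze: M = 2.21 kN·m per $
  molybdenum: M = 1.52 kN·m per $
Gray cast iron ranks first.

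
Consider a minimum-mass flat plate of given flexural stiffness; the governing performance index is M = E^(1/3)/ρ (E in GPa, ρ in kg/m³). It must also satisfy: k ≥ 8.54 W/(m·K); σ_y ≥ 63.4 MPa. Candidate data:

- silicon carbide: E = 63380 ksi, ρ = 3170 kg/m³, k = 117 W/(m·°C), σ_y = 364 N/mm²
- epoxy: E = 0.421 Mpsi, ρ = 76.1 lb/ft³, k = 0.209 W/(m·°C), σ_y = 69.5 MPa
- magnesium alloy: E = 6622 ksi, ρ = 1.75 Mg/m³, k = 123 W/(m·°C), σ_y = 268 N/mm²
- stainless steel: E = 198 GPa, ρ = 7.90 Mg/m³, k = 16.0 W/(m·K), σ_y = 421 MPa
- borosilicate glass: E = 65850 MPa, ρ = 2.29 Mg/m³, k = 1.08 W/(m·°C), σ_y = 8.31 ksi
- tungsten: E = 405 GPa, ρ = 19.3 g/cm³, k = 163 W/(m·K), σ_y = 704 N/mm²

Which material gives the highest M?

Screen on constraints: k ≥ 8.54 W/(m·K); σ_y ≥ 63.4 MPa. Survivors: silicon carbide, magnesium alloy, stainless steel, tungsten.
Convert each candidate to consistent units, then evaluate M:
  silicon carbide: E = 437.0 GPa, ρ = 3170 kg/m³
  magnesium alloy: E = 45.66 GPa, ρ = 1750 kg/m³
  stainless steel: E = 198.0 GPa, ρ = 7900 kg/m³
  tungsten: E = 405.0 GPa, ρ = 19300 kg/m³
  silicon carbide: M = 2.39×10⁻³
  magnesium alloy: M = 2.04×10⁻³
  stainless steel: M = 0.738×10⁻³
  tungsten: M = 0.383×10⁻³
The maximum is for silicon carbide.

silicon carbide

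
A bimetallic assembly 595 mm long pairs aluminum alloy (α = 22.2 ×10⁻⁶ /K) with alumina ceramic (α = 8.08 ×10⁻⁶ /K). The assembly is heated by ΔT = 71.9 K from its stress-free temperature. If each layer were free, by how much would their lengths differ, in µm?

Δα = |22.2 − 8.08|×10⁻⁶/K = 14.1×10⁻⁶/K.
ΔL_mismatch = Δα·L·ΔT = 14.1×10⁻⁶ × 595.0 mm × 71.9 K = 604 µm.

604 µm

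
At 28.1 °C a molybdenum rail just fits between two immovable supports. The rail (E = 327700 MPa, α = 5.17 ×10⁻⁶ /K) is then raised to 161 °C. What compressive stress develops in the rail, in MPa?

E = 327700 MPa = 327.7 GPa.
ΔT = 132.9 K. Constrained thermal stress σ = E·α·ΔT = 327.7×10³ MPa × 5.17×10⁻⁶ × 132.9 = 225 MPa (compressive).

225 MPa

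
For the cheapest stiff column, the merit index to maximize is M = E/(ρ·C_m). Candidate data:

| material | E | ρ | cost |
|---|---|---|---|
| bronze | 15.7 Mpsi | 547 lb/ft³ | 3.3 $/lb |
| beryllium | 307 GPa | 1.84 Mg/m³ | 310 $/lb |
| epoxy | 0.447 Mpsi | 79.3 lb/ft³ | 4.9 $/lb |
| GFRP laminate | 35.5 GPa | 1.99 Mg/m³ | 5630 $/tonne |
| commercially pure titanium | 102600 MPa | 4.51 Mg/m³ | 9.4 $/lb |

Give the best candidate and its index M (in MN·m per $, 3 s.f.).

GFRP laminate, M = 3.17 MN·m per $

Putting every candidate on a common basis:
  bronze: E = 108.2 GPa, ρ = 8762 kg/m³, cost = 7.275 $/kg
  beryllium: E = 307.0 GPa, ρ = 1840 kg/m³, cost = 683.4 $/kg
  epoxy: E = 3.082 GPa, ρ = 1270 kg/m³, cost = 10.80 $/kg
  GFRP laminate: E = 35.50 GPa, ρ = 1990 kg/m³, cost = 5.630 $/kg
  commercially pure titanium: E = 102.6 GPa, ρ = 4510 kg/m³, cost = 20.72 $/kg
  GFRP laminate: M = 3.17 MN·m per $
  bronze: M = 1.70 MN·m per $
  commercially pure titanium: M = 1.10 MN·m per $
  beryllium: M = 0.244 MN·m per $
  epoxy: M = 0.225 MN·m per $
GFRP laminate ranks first.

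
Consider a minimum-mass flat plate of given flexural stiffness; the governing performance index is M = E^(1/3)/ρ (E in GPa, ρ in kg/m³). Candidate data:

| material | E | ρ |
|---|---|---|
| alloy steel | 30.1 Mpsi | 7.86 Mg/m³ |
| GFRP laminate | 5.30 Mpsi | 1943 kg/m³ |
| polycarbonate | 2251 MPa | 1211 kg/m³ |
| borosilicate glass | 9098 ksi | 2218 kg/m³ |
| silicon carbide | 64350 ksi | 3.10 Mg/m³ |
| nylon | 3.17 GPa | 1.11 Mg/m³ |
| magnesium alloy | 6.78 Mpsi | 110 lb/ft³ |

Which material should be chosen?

silicon carbide

After converting to SI:
  alloy steel: E = 207.5 GPa, ρ = 7860 kg/m³
  GFRP laminate: E = 36.54 GPa, ρ = 1943 kg/m³
  polycarbonate: E = 2.251 GPa, ρ = 1211 kg/m³
  borosilicate glass: E = 62.73 GPa, ρ = 2218 kg/m³
  silicon carbide: E = 443.7 GPa, ρ = 3100 kg/m³
  nylon: E = 3.170 GPa, ρ = 1110 kg/m³
  magnesium alloy: E = 46.75 GPa, ρ = 1762 kg/m³
  silicon carbide: M = 2.46×10⁻³
  magnesium alloy: M = 2.04×10⁻³
  borosilicate glass: M = 1.79×10⁻³
  GFRP laminate: M = 1.71×10⁻³
  nylon: M = 1.32×10⁻³
  polycarbonate: M = 1.08×10⁻³
  alloy steel: M = 0.753×10⁻³
Silicon carbide ranks first.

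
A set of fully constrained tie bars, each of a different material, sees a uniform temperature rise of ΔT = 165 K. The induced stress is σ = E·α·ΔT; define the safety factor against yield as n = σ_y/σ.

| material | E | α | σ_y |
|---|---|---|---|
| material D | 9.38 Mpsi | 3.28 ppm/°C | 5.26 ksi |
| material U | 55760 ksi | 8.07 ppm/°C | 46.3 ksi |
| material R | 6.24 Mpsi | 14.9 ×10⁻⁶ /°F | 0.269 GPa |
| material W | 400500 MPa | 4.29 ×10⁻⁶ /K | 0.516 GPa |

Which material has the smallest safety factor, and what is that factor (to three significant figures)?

Converting E to GPa, α to ×10⁻⁶/K, σ_y to MPa, then σ and n for each:
  material D: E = 64.67, α = 3.28, σ_y = 36.27 → σ = 35.0 MPa, n = 1.04
  material U: E = 384.5, α = 8.07, σ_y = 319.2 → σ = 512 MPa, n = 0.624
  material R: E = 43.02, α = 26.8, σ_y = 269.0 → σ = 190 MPa, n = 1.41
  material W: E = 400.5, α = 4.29, σ_y = 516.0 → σ = 283 MPa, n = 1.82
Material U has the lowest safety factor, n = 0.624.

material U, n = 0.624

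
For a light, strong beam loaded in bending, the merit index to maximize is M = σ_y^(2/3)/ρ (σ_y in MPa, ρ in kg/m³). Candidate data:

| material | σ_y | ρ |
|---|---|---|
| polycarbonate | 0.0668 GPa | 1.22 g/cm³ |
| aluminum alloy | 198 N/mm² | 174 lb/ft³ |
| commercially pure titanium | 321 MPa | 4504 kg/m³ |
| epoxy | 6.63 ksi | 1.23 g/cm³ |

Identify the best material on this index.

Convert each candidate to consistent units, then evaluate M:
  polycarbonate: σ_y = 66.80 MPa, ρ = 1220 kg/m³
  aluminum alloy: σ_y = 198.0 MPa, ρ = 2787 kg/m³
  commercially pure titanium: σ_y = 321.0 MPa, ρ = 4504 kg/m³
  epoxy: σ_y = 45.71 MPa, ρ = 1230 kg/m³
  polycarbonate: M = 13.5×10⁻³
  aluminum alloy: M = 12.2×10⁻³
  commercially pure titanium: M = 10.4×10⁻³
  epoxy: M = 10.4×10⁻³
Polycarbonate has the largest M.

polycarbonate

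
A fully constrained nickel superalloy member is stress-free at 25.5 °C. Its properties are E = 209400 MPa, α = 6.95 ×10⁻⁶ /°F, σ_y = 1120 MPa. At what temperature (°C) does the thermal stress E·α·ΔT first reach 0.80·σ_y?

368 °C

E = 209400 MPa = 209.4 GPa.
α = 6.95×10⁻⁶/°F × 9/5 = 12.5×10⁻⁶/K.
E·α·ΔT = 896.0 MPa ⇒ ΔT = 896.0 / (209.4×10³ × 12.5×10⁻⁶) = 342.0 K.
T = 25.5 + 342.0 = 367.5 °C.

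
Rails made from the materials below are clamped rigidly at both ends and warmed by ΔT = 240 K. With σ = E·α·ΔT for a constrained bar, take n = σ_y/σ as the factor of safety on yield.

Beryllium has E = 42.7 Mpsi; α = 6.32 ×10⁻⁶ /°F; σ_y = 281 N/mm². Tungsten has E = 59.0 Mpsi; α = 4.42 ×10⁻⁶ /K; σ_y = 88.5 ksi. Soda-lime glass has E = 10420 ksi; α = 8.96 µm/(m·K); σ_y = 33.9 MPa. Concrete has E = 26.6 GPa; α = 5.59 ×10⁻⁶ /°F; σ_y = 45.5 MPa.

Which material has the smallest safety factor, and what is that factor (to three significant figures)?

soda-lime glass, n = 0.219

Per material, after unit conversion:
  beryllium: E = 294.4, α = 11.4, σ_y = 281.0 → σ = 804 MPa, n = 0.350
  tungsten: E = 406.8, α = 4.42, σ_y = 610.2 → σ = 432 MPa, n = 1.41
  soda-lime glass: E = 71.84, α = 8.96, σ_y = 33.90 → σ = 154 MPa, n = 0.219
  concrete: E = 26.60, α = 10.1, σ_y = 45.50 → σ = 64.2 MPa, n = 0.708
Soda-lime glass has the lowest safety factor, n = 0.219.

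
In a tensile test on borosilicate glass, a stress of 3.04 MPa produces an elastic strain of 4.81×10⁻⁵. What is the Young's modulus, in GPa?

63.2 GPa

E = σ/ε = 3.04 MPa / 4.81×10⁻⁵ = 63200 MPa = 63.2 GPa.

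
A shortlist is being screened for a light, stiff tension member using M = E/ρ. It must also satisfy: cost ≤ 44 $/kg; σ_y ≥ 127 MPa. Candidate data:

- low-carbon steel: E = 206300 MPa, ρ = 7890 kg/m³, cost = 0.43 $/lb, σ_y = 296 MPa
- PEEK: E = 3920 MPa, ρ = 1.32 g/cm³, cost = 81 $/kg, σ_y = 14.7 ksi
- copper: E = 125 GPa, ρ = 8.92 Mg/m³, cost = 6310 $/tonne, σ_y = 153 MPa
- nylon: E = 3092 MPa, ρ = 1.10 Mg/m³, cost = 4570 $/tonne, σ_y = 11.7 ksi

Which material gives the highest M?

Screen on constraints: cost ≤ 44 $/kg; σ_y ≥ 127 MPa. Survivors: low-carbon steel, copper.
Normalizing units and computing the index:
  low-carbon steel: E = 206.3 GPa, ρ = 7890 kg/m³
  copper: E = 125.0 GPa, ρ = 8920 kg/m³
  low-carbon steel: M = 26.1 MN·m/kg
  copper: M = 14.0 MN·m/kg
Highest index: low-carbon steel.

low-carbon steel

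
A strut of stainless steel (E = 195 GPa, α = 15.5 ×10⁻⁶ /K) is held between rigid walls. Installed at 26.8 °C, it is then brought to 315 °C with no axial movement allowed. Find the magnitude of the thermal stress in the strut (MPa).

871 MPa

ΔT = 288.2 K. Constrained thermal stress σ = E·α·ΔT = 195.0×10³ MPa × 15.5×10⁻⁶ × 288.2 = 871 MPa (compressive).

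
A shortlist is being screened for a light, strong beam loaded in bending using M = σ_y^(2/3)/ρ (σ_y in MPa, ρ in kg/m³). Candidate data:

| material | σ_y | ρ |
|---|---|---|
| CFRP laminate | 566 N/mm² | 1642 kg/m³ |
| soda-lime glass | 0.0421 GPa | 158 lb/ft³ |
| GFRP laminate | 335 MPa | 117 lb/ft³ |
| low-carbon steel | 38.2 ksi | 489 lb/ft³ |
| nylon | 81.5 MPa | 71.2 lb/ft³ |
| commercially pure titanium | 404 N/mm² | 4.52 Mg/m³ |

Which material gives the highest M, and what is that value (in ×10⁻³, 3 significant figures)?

Putting every candidate on a common basis:
  CFRP laminate: σ_y = 566.0 MPa, ρ = 1642 kg/m³
  soda-lime glass: σ_y = 42.10 MPa, ρ = 2531 kg/m³
  GFRP laminate: σ_y = 335.0 MPa, ρ = 1874 kg/m³
  low-carbon steel: σ_y = 263.4 MPa, ρ = 7833 kg/m³
  nylon: σ_y = 81.50 MPa, ρ = 1141 kg/m³
  commercially pure titanium: σ_y = 404.0 MPa, ρ = 4520 kg/m³
  CFRP laminate: M = 41.7×10⁻³
  GFRP laminate: M = 25.7×10⁻³
  nylon: M = 16.5×10⁻³
  commercially pure titanium: M = 12.1×10⁻³
  low-carbon steel: M = 5.25×10⁻³
  soda-lime glass: M = 4.78×10⁻³
CFRP laminate ranks first.

CFRP laminate, M = 41.7×10⁻³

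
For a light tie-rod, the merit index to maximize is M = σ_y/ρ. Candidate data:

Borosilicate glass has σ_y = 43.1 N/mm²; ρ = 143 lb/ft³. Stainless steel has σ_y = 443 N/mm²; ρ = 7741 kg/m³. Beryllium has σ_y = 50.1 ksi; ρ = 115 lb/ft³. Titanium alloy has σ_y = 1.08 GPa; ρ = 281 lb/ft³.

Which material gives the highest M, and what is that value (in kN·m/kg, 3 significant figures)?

In SI units:
  borosilicate glass: σ_y = 43.10 MPa, ρ = 2291 kg/m³
  stainless steel: σ_y = 443.0 MPa, ρ = 7741 kg/m³
  beryllium: σ_y = 345.4 MPa, ρ = 1842 kg/m³
  titanium alloy: σ_y = 1080 MPa, ρ = 4501 kg/m³
  titanium alloy: M = 240 kN·m/kg
  beryllium: M = 188 kN·m/kg
  stainless steel: M = 57.2 kN·m/kg
  borosilicate glass: M = 18.8 kN·m/kg
Titanium alloy has the largest M.

titanium alloy, M = 240 kN·m/kg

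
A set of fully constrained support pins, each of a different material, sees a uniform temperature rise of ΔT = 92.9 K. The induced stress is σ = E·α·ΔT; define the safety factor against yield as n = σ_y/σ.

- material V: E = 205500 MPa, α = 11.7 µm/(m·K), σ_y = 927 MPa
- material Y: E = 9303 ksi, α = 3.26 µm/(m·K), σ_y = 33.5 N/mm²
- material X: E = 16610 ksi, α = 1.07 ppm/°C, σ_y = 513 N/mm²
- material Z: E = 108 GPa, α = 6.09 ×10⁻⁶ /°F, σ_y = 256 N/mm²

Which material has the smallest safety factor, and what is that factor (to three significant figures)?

With everything in SI (GPa, ×10⁻⁶/K, MPa):
  material V: E = 205.5, α = 11.7, σ_y = 927.0 → σ = 223 MPa, n = 4.15
  material Y: E = 64.14, α = 3.26, σ_y = 33.50 → σ = 19.4 MPa, n = 1.72
  material X: E = 114.5, α = 1.07, σ_y = 513.0 → σ = 11.4 MPa, n = 45.1
  material Z: E = 108.0, α = 11.0, σ_y = 256.0 → σ = 110 MPa, n = 2.33
Material Y has the lowest safety factor, n = 1.72.

material Y, n = 1.72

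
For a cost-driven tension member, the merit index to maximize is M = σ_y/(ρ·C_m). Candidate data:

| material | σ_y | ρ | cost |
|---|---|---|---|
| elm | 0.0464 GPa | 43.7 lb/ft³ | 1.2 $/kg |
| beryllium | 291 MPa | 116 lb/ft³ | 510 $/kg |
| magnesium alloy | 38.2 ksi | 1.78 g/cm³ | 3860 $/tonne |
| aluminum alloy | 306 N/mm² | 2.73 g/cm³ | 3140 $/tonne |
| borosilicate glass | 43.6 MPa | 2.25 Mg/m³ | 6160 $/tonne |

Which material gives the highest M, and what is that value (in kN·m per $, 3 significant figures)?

elm, M = 55.2 kN·m per $

Convert each candidate to consistent units, then evaluate M:
  elm: σ_y = 46.40 MPa, ρ = 700.0 kg/m³, cost = 1.200 $/kg
  beryllium: σ_y = 291.0 MPa, ρ = 1858 kg/m³, cost = 510.0 $/kg
  magnesium alloy: σ_y = 263.4 MPa, ρ = 1780 kg/m³, cost = 3.860 $/kg
  aluminum alloy: σ_y = 306.0 MPa, ρ = 2730 kg/m³, cost = 3.140 $/kg
  borosilicate glass: σ_y = 43.60 MPa, ρ = 2250 kg/m³, cost = 6.160 $/kg
  elm: M = 55.2 kN·m per $
  magnesium alloy: M = 38.3 kN·m per $
  aluminum alloy: M = 35.7 kN·m per $
  borosilicate glass: M = 3.15 kN·m per $
  beryllium: M = 0.307 kN·m per $
The maximum is for elm.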